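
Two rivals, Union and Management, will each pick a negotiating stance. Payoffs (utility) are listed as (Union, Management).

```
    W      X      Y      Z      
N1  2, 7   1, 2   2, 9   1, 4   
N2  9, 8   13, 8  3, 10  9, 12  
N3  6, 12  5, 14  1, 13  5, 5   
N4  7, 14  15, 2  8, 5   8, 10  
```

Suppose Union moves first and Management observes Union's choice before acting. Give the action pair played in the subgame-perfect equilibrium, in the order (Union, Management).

Work backward from Management's decision.
- N1: BR = Y, leader payoff 2.
- N2: BR = Z, leader payoff 9.
- N3: BR = X, leader payoff 5.
- N4: BR = W, leader payoff 7.
Union's induced payoffs are 2, 9, 5, 7, so Union commits to N2. Subgame-perfect outcome: (N2, Z) with payoffs (9, 12).

(N2, Z)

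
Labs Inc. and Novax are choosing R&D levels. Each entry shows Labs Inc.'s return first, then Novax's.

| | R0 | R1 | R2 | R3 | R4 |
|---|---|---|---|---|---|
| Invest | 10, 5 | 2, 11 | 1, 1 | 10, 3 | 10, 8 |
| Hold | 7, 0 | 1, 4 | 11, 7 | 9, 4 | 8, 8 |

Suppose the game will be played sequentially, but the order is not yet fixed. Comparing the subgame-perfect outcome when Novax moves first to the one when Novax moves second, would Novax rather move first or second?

first

If Labs Inc. leads: Novax's best replies are Invest→R1, Hold→R4; Labs Inc.'s induced payoffs 2, 8; outcome (Hold, R4), payoffs (8, 8).
If Novax leads: Labs Inc.'s best replies are R0→Invest, R1→Invest, R2→Hold, R3→Invest, R4→Invest; Novax's induced payoffs 5, 11, 7, 3, 8; outcome (Invest, R1), payoffs (2, 11).
Novax gets 11 moving first and 8 moving second, so Novax prefers to move first.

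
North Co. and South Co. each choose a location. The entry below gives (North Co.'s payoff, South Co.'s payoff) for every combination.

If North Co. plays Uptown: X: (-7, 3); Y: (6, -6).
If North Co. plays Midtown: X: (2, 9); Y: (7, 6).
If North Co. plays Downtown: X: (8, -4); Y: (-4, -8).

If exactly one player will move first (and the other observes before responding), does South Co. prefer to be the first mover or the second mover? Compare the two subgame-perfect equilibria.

first

If North Co. leads: South Co.'s best replies are Uptown→X, Midtown→X, Downtown→X; North Co.'s induced payoffs -7, 2, 8; outcome (Downtown, X), payoffs (8, -4).
If South Co. leads: North Co.'s best replies are X→Downtown, Y→Midtown; South Co.'s induced payoffs -4, 6; outcome (Midtown, Y), payoffs (7, 6).
South Co. gets 6 moving first and -4 moving second, so South Co. prefers to move first.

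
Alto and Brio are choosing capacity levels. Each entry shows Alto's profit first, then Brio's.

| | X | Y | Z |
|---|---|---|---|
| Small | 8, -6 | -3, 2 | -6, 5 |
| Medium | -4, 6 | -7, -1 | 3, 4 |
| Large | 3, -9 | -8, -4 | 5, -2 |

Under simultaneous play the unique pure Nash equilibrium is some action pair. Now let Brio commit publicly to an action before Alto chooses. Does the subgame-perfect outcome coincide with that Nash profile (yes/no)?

no

Backward induction with Brio moving first.
- X → Alto plays Small (best of 8, -4, 3); Brio gets -6.
- Y → Alto plays Small (best of -3, -7, -8); Brio gets 2.
- Z → Alto plays Large (best of -6, 3, 5); Brio gets -2.
Maximizing over -6, 2, -2, Brio chooses Y. Subgame-perfect outcome: (Small, Y) with payoffs (-3, 2).
Under simultaneous play:
Alto's best replies: X→Small; Y→Small; Z→Large.
Brio's best replies: Small→Z; Medium→X; Large→Z.
The unique mutual best reply is (Large, Z), giving (5, -2).
Sequential outcome (Small, Y) differs from the Nash profile (Large, Z).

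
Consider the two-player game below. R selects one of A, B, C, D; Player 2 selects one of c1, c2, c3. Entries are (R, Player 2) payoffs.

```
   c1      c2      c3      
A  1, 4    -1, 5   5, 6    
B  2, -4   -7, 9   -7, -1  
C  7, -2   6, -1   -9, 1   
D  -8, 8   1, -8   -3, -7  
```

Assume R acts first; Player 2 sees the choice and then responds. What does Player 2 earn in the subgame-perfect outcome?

6

Work backward from Player 2's decision.
- A: Player 2 compares 4, 5, 6 and picks c3; R would get 5.
- B: Player 2 compares -4, 9, -1 and picks c2; R would get -7.
- C: Player 2 compares -2, -1, 1 and picks c3; R would get -9.
- D: Player 2 compares 8, -8, -7 and picks c1; R would get -8.
R's induced payoffs are 5, -7, -9, -8, so R commits to A. Subgame-perfect outcome: (A, c3) with payoffs (5, 6).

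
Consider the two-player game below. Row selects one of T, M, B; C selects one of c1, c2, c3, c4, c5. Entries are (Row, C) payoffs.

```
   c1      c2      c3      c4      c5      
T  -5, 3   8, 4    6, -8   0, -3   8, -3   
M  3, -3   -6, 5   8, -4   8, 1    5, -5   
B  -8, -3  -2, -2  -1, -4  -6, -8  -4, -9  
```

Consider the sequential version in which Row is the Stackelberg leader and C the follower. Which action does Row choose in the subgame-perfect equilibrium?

C best-responds to each possible Row move:
- T → C plays c2 (best of 3, 4, -8, -3, -3); Row gets 8.
- M → C plays c2 (best of -3, 5, -4, 1, -5); Row gets -6.
- B → C plays c2 (best of -3, -2, -4, -8, -9); Row gets -2.
Row's induced payoffs are 8, -6, -2, so Row commits to T. Subgame-perfect outcome: (T, c2) with payoffs (8, 4).

T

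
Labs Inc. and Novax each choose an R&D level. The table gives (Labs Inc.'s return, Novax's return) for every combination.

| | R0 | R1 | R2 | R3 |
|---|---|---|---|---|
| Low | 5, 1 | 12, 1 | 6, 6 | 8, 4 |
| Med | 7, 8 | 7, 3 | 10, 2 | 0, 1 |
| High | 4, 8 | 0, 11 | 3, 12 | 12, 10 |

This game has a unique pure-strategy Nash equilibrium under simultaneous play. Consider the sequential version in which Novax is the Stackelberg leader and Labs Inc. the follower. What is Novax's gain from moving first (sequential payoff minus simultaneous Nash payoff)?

Solve by backward induction (Novax leads).
- R0: BR = Med, leader payoff 8.
- R1: BR = Low, leader payoff 1.
- R2: BR = Med, leader payoff 2.
- R3: BR = High, leader payoff 10.
Among 8, 1, 2, 10, the best is 10 at R3. Subgame-perfect outcome: (High, R3) with payoffs (12, 10).
Now find the simultaneous Nash equilibrium.
Labs Inc.'s best replies: R0→Med; R1→Low; R2→Med; R3→High.
Novax's best replies: Low→R2; Med→R0; High→R2.
The unique mutual best reply is (Med, R0), giving (7, 8).
Novax's commitment gain: 10 − 8 = 2.

2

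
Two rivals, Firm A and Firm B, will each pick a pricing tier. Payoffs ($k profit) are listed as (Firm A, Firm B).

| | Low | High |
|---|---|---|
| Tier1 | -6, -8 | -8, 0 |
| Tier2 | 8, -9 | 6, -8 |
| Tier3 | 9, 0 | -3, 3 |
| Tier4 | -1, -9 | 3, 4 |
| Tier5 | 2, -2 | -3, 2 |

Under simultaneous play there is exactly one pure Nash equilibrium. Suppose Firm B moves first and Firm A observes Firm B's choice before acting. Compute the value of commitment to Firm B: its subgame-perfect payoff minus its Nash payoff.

8

Solve by backward induction (Firm B leads).
- Low → Firm A plays Tier3 (best of -6, 8, 9, -1, 2); Firm B gets 0.
- High → Firm A plays Tier2 (best of -8, 6, -3, 3, -3); Firm B gets -8.
Maximizing over 0, -8, Firm B chooses Low. Subgame-perfect outcome: (Tier3, Low) with payoffs (9, 0).
For the simultaneous game, intersect best replies.
Firm A's best replies: Low→Tier3; High→Tier2.
Firm B's best replies: Tier1→High; Tier2→High; Tier3→High; Tier4→High; Tier5→High.
The unique mutual best reply is (Tier2, High), giving (6, -8).
Firm B's commitment gain: 0 − -8 = 8.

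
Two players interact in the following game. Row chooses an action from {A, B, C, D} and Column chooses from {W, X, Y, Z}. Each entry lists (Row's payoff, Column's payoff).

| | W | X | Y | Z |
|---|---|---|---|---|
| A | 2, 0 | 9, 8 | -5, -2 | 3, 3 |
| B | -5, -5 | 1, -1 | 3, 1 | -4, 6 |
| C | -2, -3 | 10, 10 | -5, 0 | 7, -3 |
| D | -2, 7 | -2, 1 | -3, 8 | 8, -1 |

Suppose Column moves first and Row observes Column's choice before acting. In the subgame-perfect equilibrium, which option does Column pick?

X

Work backward from Row's decision.
- W: BR = A, leader payoff 0.
- X: BR = C, leader payoff 10.
- Y: BR = B, leader payoff 1.
- Z: BR = D, leader payoff -1.
Among 0, 10, 1, -1, the best is 10 at X. Subgame-perfect outcome: (C, X) with payoffs (10, 10).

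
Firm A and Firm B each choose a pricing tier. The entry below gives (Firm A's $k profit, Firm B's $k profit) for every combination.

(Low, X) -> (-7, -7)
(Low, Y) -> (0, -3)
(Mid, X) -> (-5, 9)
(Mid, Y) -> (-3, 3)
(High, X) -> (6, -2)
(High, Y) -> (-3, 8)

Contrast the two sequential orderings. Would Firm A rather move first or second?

second

If Firm A leads: Firm B's best replies are Low→Y, Mid→X, High→Y; Firm A's induced payoffs 0, -5, -3; outcome (Low, Y), payoffs (0, -3).
If Firm B leads: Firm A's best replies are X→High, Y→Low; Firm B's induced payoffs -2, -3; outcome (High, X), payoffs (6, -2).
Firm A gets 0 moving first and 6 moving second, so Firm A prefers to move second.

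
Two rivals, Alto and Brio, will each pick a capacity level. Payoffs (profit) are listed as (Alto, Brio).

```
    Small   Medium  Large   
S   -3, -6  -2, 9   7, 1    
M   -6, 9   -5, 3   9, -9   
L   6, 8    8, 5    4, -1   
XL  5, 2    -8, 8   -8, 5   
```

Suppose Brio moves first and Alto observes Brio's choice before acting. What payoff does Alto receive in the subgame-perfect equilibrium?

Work backward from Alto's decision.
- Small → Alto plays L (best of -3, -6, 6, 5); Brio gets 8.
- Medium → Alto plays L (best of -2, -5, 8, -8); Brio gets 5.
- Large → Alto plays M (best of 7, 9, 4, -8); Brio gets -9.
Brio's induced payoffs are 8, 5, -9, so Brio commits to Small. Subgame-perfect outcome: (L, Small) with payoffs (6, 8).

6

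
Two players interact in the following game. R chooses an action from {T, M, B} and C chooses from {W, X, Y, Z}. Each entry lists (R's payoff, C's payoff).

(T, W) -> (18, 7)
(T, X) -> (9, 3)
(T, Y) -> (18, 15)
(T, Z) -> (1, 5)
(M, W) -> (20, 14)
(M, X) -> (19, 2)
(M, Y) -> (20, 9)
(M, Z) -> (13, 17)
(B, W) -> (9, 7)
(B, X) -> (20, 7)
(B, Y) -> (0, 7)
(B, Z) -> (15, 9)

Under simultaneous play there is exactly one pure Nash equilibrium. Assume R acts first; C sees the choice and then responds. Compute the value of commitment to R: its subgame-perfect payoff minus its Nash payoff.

3

Work backward from C's decision.
- T: C compares 7, 3, 15, 5 and picks Y; R would get 18.
- M: C compares 14, 2, 9, 17 and picks Z; R would get 13.
- B: C compares 7, 7, 7, 9 and picks Z; R would get 15.
Among 18, 13, 15, the best is 18 at T. Subgame-perfect outcome: (T, Y) with payoffs (18, 15).
Now find the simultaneous Nash equilibrium.
R's best replies: W→M; X→B; Y→M; Z→B.
C's best replies: T→Y; M→Z; B→Z.
Only (B, Z) has each player best-responding; Nash payoffs (15, 9).
R's commitment gain: 18 − 15 = 3.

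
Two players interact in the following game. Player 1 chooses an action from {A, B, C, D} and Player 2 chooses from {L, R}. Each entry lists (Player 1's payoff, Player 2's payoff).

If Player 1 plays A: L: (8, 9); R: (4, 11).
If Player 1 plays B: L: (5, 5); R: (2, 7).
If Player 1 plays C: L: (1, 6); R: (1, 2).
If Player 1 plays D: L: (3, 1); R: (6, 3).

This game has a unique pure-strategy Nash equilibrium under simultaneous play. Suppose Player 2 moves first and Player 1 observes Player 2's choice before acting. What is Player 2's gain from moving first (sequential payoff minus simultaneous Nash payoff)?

Backward induction with Player 2 moving first.
- L: BR = A, leader payoff 9.
- R: BR = D, leader payoff 3.
Among 9, 3, the best is 9 at L. Subgame-perfect outcome: (A, L) with payoffs (8, 9).
Under simultaneous play:
Player 1's best replies: L→A; R→D.
Player 2's best replies: A→R; B→R; C→L; D→R.
Only (D, R) has each player best-responding; Nash payoffs (6, 3).
Player 2's commitment gain: 9 − 3 = 6.

6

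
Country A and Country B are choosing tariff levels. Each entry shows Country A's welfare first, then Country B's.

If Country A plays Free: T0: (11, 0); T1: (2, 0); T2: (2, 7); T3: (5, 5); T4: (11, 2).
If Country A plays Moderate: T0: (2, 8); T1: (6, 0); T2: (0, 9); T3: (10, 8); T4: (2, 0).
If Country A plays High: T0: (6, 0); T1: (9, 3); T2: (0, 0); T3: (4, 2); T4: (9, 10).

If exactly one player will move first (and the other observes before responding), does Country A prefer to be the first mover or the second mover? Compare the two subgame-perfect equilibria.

second

If Country A leads: Country B's best replies are Free→T2, Moderate→T2, High→T4; Country A's induced payoffs 2, 0, 9; outcome (High, T4), payoffs (9, 10).
If Country B leads: Country A's best replies are T0→Free, T1→High, T2→Free, T3→Moderate, T4→Free; Country B's induced payoffs 0, 3, 7, 8, 2; outcome (Moderate, T3), payoffs (10, 8).
Country A gets 9 moving first and 10 moving second, so Country A prefers to move second.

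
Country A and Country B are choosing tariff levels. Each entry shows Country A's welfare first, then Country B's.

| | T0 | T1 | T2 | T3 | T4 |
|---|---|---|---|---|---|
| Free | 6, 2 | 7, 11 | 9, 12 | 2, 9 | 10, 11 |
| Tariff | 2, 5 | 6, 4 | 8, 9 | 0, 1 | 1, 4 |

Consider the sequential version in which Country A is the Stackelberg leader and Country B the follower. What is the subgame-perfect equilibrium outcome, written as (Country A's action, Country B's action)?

Country B best-responds to each possible Country A move:
- Free: Country B compares 2, 11, 12, 9, 11 and picks T2; Country A would get 9.
- Tariff: Country B compares 5, 4, 9, 1, 4 and picks T2; Country A would get 8.
Among 9, 8, the best is 9 at Free. Subgame-perfect outcome: (Free, T2) with payoffs (9, 12).

(Free, T2)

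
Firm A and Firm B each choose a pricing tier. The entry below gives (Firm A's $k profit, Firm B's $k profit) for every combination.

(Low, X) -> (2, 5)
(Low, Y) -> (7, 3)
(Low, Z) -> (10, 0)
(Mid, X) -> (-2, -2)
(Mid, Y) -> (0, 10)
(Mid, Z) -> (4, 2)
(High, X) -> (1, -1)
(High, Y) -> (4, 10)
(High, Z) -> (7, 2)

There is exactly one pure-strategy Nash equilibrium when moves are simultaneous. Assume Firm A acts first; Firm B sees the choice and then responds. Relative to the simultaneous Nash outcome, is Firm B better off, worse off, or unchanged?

Work backward from Firm B's decision.
- Low → Firm B plays X (best of 5, 3, 0); Firm A gets 2.
- Mid → Firm B plays Y (best of -2, 10, 2); Firm A gets 0.
- High → Firm B plays Y (best of -1, 10, 2); Firm A gets 4.
Among 2, 0, 4, the best is 4 at High. Subgame-perfect outcome: (High, Y) with payoffs (4, 10).
Under simultaneous play:
Firm A's best replies: X→Low; Y→Low; Z→Low.
Firm B's best replies: Low→X; Mid→Y; High→Y.
The unique mutual best reply is (Low, X), giving (2, 5).
Firm B earns 10 sequentially versus 5 at the Nash outcome: better off.

better off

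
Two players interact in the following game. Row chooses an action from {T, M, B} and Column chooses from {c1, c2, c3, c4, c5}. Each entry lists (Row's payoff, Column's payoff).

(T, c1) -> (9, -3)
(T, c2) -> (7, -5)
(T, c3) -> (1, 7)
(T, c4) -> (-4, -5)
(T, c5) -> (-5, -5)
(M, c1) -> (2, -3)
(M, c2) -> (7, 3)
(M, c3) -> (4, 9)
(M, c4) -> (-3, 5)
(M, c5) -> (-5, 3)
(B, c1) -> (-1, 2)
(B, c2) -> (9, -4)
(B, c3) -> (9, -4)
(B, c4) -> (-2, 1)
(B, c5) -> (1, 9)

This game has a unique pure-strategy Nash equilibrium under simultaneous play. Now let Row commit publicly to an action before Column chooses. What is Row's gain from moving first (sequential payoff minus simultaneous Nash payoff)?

Work backward from Column's decision.
- T: BR = c3, leader payoff 1.
- M: BR = c3, leader payoff 4.
- B: BR = c5, leader payoff 1.
Maximizing over 1, 4, 1, Row chooses M. Subgame-perfect outcome: (M, c3) with payoffs (4, 9).
Under simultaneous play:
Row's best replies: c1→T; c2→B; c3→B; c4→B; c5→B.
Column's best replies: T→c3; M→c3; B→c5.
Only (B, c5) has each player best-responding; Nash payoffs (1, 9).
Row's commitment gain: 4 − 1 = 3.

3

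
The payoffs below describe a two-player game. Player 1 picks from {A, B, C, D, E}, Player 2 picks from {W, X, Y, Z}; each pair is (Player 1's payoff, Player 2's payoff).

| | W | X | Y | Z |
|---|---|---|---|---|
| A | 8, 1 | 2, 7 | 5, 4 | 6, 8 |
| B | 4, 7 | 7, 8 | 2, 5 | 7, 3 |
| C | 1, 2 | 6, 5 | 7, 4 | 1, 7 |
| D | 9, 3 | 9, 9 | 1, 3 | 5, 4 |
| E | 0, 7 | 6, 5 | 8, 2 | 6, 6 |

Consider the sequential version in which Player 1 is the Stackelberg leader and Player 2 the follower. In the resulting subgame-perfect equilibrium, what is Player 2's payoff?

Solve by backward induction (Player 1 leads).
- A: BR = Z, leader payoff 6.
- B: BR = X, leader payoff 7.
- C: BR = Z, leader payoff 1.
- D: BR = X, leader payoff 9.
- E: BR = W, leader payoff 0.
Maximizing over 6, 7, 1, 9, 0, Player 1 chooses D. Subgame-perfect outcome: (D, X) with payoffs (9, 9).

9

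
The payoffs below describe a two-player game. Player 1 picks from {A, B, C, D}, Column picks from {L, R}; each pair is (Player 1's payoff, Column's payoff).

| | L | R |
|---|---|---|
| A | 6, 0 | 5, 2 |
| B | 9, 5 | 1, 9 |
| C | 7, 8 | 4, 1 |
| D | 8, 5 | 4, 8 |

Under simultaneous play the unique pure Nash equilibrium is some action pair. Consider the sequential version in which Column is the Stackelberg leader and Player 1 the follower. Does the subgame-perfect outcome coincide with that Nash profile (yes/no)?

no

Solve by backward induction (Column leads).
- L → Player 1 plays B (best of 6, 9, 7, 8); Column gets 5.
- R → Player 1 plays A (best of 5, 1, 4, 4); Column gets 2.
Column's induced payoffs are 5, 2, so Column commits to L. Subgame-perfect outcome: (B, L) with payoffs (9, 5).
Now find the simultaneous Nash equilibrium.
Player 1's best replies: L→B; R→A.
Column's best replies: A→R; B→R; C→L; D→R.
The unique mutual best reply is (A, R), giving (5, 2).
Sequential outcome (B, L) differs from the Nash profile (A, R).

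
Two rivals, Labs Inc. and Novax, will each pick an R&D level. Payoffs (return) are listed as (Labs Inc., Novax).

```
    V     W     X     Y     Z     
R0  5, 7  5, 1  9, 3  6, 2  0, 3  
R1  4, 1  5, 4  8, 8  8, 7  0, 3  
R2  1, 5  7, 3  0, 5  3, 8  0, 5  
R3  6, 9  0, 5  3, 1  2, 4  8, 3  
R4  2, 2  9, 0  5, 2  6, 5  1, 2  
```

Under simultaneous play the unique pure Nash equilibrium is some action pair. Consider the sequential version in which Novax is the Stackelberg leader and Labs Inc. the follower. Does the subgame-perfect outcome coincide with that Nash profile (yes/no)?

yes

Work backward from Labs Inc.'s decision.
- V: BR = R3, leader payoff 9.
- W: BR = R4, leader payoff 0.
- X: BR = R0, leader payoff 3.
- Y: BR = R1, leader payoff 7.
- Z: BR = R3, leader payoff 3.
Among 9, 0, 3, 7, 3, the best is 9 at V. Subgame-perfect outcome: (R3, V) with payoffs (6, 9).
Under simultaneous play:
Labs Inc.'s best replies: V→R3; W→R4; X→R0; Y→R1; Z→R3.
Novax's best replies: R0→V; R1→X; R2→Y; R3→V; R4→Y.
Only (R3, V) has each player best-responding; Nash payoffs (6, 9).
Sequential outcome (R3, V) coincides with the Nash profile (R3, V).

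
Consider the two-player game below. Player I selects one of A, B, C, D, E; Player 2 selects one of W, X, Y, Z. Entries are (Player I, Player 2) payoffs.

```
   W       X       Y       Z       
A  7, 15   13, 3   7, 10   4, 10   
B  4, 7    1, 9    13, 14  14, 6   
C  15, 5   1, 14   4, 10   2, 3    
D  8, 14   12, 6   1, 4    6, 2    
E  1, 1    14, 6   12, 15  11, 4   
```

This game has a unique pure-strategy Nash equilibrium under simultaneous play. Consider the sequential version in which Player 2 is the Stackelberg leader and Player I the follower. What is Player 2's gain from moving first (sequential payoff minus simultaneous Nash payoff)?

Solve by backward induction (Player 2 leads).
- W: Player I compares 7, 4, 15, 8, 1 and picks C; Player 2 would get 5.
- X: Player I compares 13, 1, 1, 12, 14 and picks E; Player 2 would get 6.
- Y: Player I compares 7, 13, 4, 1, 12 and picks B; Player 2 would get 14.
- Z: Player I compares 4, 14, 2, 6, 11 and picks B; Player 2 would get 6.
Among 5, 6, 14, 6, the best is 14 at Y. Subgame-perfect outcome: (B, Y) with payoffs (13, 14).
Now find the simultaneous Nash equilibrium.
Player I's best replies: W→C; X→E; Y→B; Z→B.
Player 2's best replies: A→W; B→Y; C→X; D→W; E→Y.
The unique mutual best reply is (B, Y), giving (13, 14).
Player 2's commitment gain: 14 − 14 = 0.

0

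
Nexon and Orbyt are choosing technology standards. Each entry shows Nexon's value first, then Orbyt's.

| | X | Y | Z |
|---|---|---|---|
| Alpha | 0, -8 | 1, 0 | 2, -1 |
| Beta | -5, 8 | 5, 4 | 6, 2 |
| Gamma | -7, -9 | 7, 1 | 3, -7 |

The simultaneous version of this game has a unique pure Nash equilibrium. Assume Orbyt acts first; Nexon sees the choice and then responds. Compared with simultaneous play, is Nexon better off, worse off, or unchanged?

worse off

Backward induction with Orbyt moving first.
- X: Nexon compares 0, -5, -7 and picks Alpha; Orbyt would get -8.
- Y: Nexon compares 1, 5, 7 and picks Gamma; Orbyt would get 1.
- Z: Nexon compares 2, 6, 3 and picks Beta; Orbyt would get 2.
Among -8, 1, 2, the best is 2 at Z. Subgame-perfect outcome: (Beta, Z) with payoffs (6, 2).
Under simultaneous play:
Nexon's best replies: X→Alpha; Y→Gamma; Z→Beta.
Orbyt's best replies: Alpha→Y; Beta→X; Gamma→Y.
The unique mutual best reply is (Gamma, Y), giving (7, 1).
Nexon earns 6 sequentially versus 7 at the Nash outcome: worse off.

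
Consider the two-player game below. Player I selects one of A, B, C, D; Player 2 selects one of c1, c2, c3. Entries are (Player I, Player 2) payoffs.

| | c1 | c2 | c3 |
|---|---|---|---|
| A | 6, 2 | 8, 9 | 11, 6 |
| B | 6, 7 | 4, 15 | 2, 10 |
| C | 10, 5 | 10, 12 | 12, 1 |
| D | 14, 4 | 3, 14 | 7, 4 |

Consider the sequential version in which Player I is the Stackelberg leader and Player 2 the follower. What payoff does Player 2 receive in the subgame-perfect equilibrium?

Work backward from Player 2's decision.
- A: BR = c2, leader payoff 8.
- B: BR = c2, leader payoff 4.
- C: BR = c2, leader payoff 10.
- D: BR = c2, leader payoff 3.
Player I's induced payoffs are 8, 4, 10, 3, so Player I commits to C. Subgame-perfect outcome: (C, c2) with payoffs (10, 12).

12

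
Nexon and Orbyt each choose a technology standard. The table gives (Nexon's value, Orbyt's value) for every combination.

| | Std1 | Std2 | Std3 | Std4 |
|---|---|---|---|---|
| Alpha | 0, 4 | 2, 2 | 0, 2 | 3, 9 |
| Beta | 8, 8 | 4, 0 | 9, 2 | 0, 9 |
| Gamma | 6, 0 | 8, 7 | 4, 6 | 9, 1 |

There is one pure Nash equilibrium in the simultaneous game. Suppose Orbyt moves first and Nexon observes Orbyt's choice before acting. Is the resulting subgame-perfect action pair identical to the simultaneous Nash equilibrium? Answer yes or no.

no

Work backward from Nexon's decision.
- Std1: Nexon compares 0, 8, 6 and picks Beta; Orbyt would get 8.
- Std2: Nexon compares 2, 4, 8 and picks Gamma; Orbyt would get 7.
- Std3: Nexon compares 0, 9, 4 and picks Beta; Orbyt would get 2.
- Std4: Nexon compares 3, 0, 9 and picks Gamma; Orbyt would get 1.
Orbyt's induced payoffs are 8, 7, 2, 1, so Orbyt commits to Std1. Subgame-perfect outcome: (Beta, Std1) with payoffs (8, 8).
Now find the simultaneous Nash equilibrium.
Nexon's best replies: Std1→Beta; Std2→Gamma; Std3→Beta; Std4→Gamma.
Orbyt's best replies: Alpha→Std4; Beta→Std4; Gamma→Std2.
The unique mutual best reply is (Gamma, Std2), giving (8, 7).
Sequential outcome (Beta, Std1) differs from the Nash profile (Gamma, Std2).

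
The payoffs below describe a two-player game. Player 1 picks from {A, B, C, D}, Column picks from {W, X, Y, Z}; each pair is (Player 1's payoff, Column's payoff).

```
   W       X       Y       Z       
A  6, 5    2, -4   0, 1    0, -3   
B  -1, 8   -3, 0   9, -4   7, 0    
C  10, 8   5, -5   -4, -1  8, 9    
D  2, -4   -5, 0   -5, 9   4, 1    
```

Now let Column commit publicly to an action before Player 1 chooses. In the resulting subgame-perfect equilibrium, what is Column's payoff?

Solve by backward induction (Column leads).
- W: Player 1 compares 6, -1, 10, 2 and picks C; Column would get 8.
- X: Player 1 compares 2, -3, 5, -5 and picks C; Column would get -5.
- Y: Player 1 compares 0, 9, -4, -5 and picks B; Column would get -4.
- Z: Player 1 compares 0, 7, 8, 4 and picks C; Column would get 9.
Column's induced payoffs are 8, -5, -4, 9, so Column commits to Z. Subgame-perfect outcome: (C, Z) with payoffs (8, 9).

9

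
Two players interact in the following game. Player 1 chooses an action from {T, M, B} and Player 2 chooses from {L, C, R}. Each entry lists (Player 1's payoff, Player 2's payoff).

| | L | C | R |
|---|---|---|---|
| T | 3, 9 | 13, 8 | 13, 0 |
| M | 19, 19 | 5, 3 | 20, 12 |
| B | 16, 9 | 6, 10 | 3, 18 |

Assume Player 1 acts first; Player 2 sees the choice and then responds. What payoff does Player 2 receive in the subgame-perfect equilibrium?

19

Player 2 best-responds to each possible Player 1 move:
- T: Player 2 compares 9, 8, 0 and picks L; Player 1 would get 3.
- M: Player 2 compares 19, 3, 12 and picks L; Player 1 would get 19.
- B: Player 2 compares 9, 10, 18 and picks R; Player 1 would get 3.
Player 1's induced payoffs are 3, 19, 3, so Player 1 commits to M. Subgame-perfect outcome: (M, L) with payoffs (19, 19).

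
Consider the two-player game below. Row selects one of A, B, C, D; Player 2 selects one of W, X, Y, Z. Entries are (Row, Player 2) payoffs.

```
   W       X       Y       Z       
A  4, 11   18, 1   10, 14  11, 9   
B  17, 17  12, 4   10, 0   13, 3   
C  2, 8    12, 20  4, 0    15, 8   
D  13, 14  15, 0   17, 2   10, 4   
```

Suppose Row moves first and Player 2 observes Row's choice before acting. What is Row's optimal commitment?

B

Work backward from Player 2's decision.
- A: BR = Y, leader payoff 10.
- B: BR = W, leader payoff 17.
- C: BR = X, leader payoff 12.
- D: BR = W, leader payoff 13.
Maximizing over 10, 17, 12, 13, Row chooses B. Subgame-perfect outcome: (B, W) with payoffs (17, 17).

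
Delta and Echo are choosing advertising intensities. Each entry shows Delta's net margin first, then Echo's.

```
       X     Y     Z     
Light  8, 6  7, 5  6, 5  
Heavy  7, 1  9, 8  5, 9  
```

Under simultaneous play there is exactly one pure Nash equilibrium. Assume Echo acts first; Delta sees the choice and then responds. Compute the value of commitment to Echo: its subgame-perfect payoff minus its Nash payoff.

Backward induction with Echo moving first.
- X → Delta plays Light (best of 8, 7); Echo gets 6.
- Y → Delta plays Heavy (best of 7, 9); Echo gets 8.
- Z → Delta plays Light (best of 6, 5); Echo gets 5.
Echo's induced payoffs are 6, 8, 5, so Echo commits to Y. Subgame-perfect outcome: (Heavy, Y) with payoffs (9, 8).
For the simultaneous game, intersect best replies.
Delta's best replies: X→Light; Y→Heavy; Z→Light.
Echo's best replies: Light→X; Heavy→Z.
Only (Light, X) has each player best-responding; Nash payoffs (8, 6).
Echo's commitment gain: 8 − 6 = 2.

2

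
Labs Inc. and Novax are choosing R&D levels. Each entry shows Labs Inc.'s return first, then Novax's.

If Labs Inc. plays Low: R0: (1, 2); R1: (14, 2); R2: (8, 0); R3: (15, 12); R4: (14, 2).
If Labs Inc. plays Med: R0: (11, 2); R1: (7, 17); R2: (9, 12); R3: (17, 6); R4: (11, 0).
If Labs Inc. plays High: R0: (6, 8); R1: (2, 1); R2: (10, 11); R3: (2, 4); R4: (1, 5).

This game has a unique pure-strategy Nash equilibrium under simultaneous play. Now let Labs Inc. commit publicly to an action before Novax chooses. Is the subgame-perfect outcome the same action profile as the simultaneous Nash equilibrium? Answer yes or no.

Novax best-responds to each possible Labs Inc. move:
- Low: Novax compares 2, 2, 0, 12, 2 and picks R3; Labs Inc. would get 15.
- Med: Novax compares 2, 17, 12, 6, 0 and picks R1; Labs Inc. would get 7.
- High: Novax compares 8, 1, 11, 4, 5 and picks R2; Labs Inc. would get 10.
Maximizing over 15, 7, 10, Labs Inc. chooses Low. Subgame-perfect outcome: (Low, R3) with payoffs (15, 12).
For the simultaneous game, intersect best replies.
Labs Inc.'s best replies: R0→Med; R1→Low; R2→High; R3→Med; R4→Low.
Novax's best replies: Low→R3; Med→R1; High→R2.
Only (High, R2) has each player best-responding; Nash payoffs (10, 11).
Sequential outcome (Low, R3) differs from the Nash profile (High, R2).

no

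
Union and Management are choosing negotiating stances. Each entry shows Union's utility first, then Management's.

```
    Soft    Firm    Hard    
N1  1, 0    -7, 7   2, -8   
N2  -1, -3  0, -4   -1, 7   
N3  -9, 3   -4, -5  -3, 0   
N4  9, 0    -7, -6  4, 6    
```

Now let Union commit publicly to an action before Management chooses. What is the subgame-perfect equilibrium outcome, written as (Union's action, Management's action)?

(N4, Hard)

Solve by backward induction (Union leads).
- N1 → Management plays Firm (best of 0, 7, -8); Union gets -7.
- N2 → Management plays Hard (best of -3, -4, 7); Union gets -1.
- N3 → Management plays Soft (best of 3, -5, 0); Union gets -9.
- N4 → Management plays Hard (best of 0, -6, 6); Union gets 4.
Maximizing over -7, -1, -9, 4, Union chooses N4. Subgame-perfect outcome: (N4, Hard) with payoffs (4, 6).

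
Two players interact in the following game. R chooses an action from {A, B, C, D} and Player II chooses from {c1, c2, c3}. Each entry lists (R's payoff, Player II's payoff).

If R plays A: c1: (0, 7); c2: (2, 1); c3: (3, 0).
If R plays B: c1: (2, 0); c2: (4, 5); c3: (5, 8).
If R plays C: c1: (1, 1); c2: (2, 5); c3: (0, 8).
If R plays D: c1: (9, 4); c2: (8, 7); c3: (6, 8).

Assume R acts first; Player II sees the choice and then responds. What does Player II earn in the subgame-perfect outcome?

Solve by backward induction (R leads).
- A: BR = c1, leader payoff 0.
- B: BR = c3, leader payoff 5.
- C: BR = c3, leader payoff 0.
- D: BR = c3, leader payoff 6.
R's induced payoffs are 0, 5, 0, 6, so R commits to D. Subgame-perfect outcome: (D, c3) with payoffs (6, 8).

8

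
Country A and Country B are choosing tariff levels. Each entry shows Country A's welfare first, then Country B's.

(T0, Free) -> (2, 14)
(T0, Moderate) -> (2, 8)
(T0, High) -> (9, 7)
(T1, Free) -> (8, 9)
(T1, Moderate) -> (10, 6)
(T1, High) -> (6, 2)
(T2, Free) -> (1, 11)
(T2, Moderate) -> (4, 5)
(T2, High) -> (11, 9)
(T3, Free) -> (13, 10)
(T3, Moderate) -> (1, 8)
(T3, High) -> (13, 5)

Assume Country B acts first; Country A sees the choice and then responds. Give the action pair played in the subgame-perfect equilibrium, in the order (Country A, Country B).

(T3, Free)

Country A best-responds to each possible Country B move:
- Free → Country A plays T3 (best of 2, 8, 1, 13); Country B gets 10.
- Moderate → Country A plays T1 (best of 2, 10, 4, 1); Country B gets 6.
- High → Country A plays T3 (best of 9, 6, 11, 13); Country B gets 5.
Country B's induced payoffs are 10, 6, 5, so Country B commits to Free. Subgame-perfect outcome: (T3, Free) with payoffs (13, 10).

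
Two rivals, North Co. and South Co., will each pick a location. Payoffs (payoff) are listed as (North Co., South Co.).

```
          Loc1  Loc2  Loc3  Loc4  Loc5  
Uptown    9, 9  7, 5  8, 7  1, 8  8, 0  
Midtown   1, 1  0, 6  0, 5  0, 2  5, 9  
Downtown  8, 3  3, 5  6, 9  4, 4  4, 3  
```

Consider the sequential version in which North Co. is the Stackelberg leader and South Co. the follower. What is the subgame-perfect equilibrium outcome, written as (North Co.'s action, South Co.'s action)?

Backward induction with North Co. moving first.
- Uptown: BR = Loc1, leader payoff 9.
- Midtown: BR = Loc5, leader payoff 5.
- Downtown: BR = Loc3, leader payoff 6.
Among 9, 5, 6, the best is 9 at Uptown. Subgame-perfect outcome: (Uptown, Loc1) with payoffs (9, 9).

(Uptown, Loc1)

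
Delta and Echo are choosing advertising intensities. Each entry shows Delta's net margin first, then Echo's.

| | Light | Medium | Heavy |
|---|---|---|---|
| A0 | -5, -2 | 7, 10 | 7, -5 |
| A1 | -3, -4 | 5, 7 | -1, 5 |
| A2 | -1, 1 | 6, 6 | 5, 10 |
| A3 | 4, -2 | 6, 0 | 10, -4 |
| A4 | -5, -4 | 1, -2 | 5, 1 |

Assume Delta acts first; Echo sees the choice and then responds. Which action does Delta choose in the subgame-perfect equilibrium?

Solve by backward induction (Delta leads).
- A0 → Echo plays Medium (best of -2, 10, -5); Delta gets 7.
- A1 → Echo plays Medium (best of -4, 7, 5); Delta gets 5.
- A2 → Echo plays Heavy (best of 1, 6, 10); Delta gets 5.
- A3 → Echo plays Medium (best of -2, 0, -4); Delta gets 6.
- A4 → Echo plays Heavy (best of -4, -2, 1); Delta gets 5.
Among 7, 5, 5, 6, 5, the best is 7 at A0. Subgame-perfect outcome: (A0, Medium) with payoffs (7, 10).

A0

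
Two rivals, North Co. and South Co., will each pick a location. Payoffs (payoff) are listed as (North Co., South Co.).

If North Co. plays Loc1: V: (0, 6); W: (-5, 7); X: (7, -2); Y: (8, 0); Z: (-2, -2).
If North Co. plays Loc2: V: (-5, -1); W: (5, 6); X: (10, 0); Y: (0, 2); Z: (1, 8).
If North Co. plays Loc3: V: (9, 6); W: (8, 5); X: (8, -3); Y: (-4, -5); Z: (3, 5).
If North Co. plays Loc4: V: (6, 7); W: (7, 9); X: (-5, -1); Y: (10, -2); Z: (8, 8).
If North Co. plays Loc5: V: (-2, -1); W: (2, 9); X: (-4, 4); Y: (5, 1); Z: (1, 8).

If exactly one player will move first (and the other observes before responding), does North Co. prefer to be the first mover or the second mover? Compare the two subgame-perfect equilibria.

If North Co. leads: South Co.'s best replies are Loc1→W, Loc2→Z, Loc3→V, Loc4→W, Loc5→W; North Co.'s induced payoffs -5, 1, 9, 7, 2; outcome (Loc3, V), payoffs (9, 6).
If South Co. leads: North Co.'s best replies are V→Loc3, W→Loc3, X→Loc2, Y→Loc4, Z→Loc4; South Co.'s induced payoffs 6, 5, 0, -2, 8; outcome (Loc4, Z), payoffs (8, 8).
North Co. gets 9 moving first and 8 moving second, so North Co. prefers to move first.

first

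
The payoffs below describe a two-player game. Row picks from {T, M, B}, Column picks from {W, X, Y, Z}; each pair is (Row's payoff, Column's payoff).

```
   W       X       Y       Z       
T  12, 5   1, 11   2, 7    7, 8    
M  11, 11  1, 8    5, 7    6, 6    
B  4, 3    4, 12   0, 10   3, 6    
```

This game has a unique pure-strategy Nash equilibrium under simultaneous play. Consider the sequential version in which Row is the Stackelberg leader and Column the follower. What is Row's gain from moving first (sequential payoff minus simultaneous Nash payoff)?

7

Column best-responds to each possible Row move:
- T: BR = X, leader payoff 1.
- M: BR = W, leader payoff 11.
- B: BR = X, leader payoff 4.
Row's induced payoffs are 1, 11, 4, so Row commits to M. Subgame-perfect outcome: (M, W) with payoffs (11, 11).
For the simultaneous game, intersect best replies.
Row's best replies: W→T; X→B; Y→M; Z→T.
Column's best replies: T→X; M→W; B→X.
The unique mutual best reply is (B, X), giving (4, 12).
Row's commitment gain: 11 − 4 = 7.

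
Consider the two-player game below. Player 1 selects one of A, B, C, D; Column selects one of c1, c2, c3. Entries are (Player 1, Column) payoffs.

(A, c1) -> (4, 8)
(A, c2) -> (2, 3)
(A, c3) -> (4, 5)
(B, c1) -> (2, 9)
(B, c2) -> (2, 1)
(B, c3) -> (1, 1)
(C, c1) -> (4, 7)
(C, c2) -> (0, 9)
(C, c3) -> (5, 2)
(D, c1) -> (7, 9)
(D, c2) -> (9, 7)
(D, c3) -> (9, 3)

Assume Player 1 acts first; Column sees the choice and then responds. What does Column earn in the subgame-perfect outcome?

9

Solve by backward induction (Player 1 leads).
- A: BR = c1, leader payoff 4.
- B: BR = c1, leader payoff 2.
- C: BR = c2, leader payoff 0.
- D: BR = c1, leader payoff 7.
Player 1's induced payoffs are 4, 2, 0, 7, so Player 1 commits to D. Subgame-perfect outcome: (D, c1) with payoffs (7, 9).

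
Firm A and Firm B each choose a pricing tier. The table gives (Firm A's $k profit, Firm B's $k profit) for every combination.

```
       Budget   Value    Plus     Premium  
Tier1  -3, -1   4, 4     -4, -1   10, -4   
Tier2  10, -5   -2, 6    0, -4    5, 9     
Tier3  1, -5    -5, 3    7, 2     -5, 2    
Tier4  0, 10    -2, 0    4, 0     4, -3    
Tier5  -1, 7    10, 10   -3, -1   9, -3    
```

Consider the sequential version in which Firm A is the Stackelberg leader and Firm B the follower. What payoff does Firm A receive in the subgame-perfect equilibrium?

Firm B best-responds to each possible Firm A move:
- Tier1: BR = Value, leader payoff 4.
- Tier2: BR = Premium, leader payoff 5.
- Tier3: BR = Value, leader payoff -5.
- Tier4: BR = Budget, leader payoff 0.
- Tier5: BR = Value, leader payoff 10.
Firm A's induced payoffs are 4, 5, -5, 0, 10, so Firm A commits to Tier5. Subgame-perfect outcome: (Tier5, Value) with payoffs (10, 10).

10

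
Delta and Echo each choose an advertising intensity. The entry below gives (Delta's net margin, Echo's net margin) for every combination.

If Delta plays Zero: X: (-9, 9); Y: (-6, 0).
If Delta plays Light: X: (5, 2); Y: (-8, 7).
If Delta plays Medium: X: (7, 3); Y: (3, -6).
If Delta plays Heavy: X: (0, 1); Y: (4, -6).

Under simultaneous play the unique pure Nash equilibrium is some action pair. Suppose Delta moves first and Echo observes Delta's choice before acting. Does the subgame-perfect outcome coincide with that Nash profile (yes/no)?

yes

Echo best-responds to each possible Delta move:
- Zero: Echo compares 9, 0 and picks X; Delta would get -9.
- Light: Echo compares 2, 7 and picks Y; Delta would get -8.
- Medium: Echo compares 3, -6 and picks X; Delta would get 7.
- Heavy: Echo compares 1, -6 and picks X; Delta would get 0.
Delta's induced payoffs are -9, -8, 7, 0, so Delta commits to Medium. Subgame-perfect outcome: (Medium, X) with payoffs (7, 3).
For the simultaneous game, intersect best replies.
Delta's best replies: X→Medium; Y→Heavy.
Echo's best replies: Zero→X; Light→Y; Medium→X; Heavy→X.
Only (Medium, X) has each player best-responding; Nash payoffs (7, 3).
Sequential outcome (Medium, X) coincides with the Nash profile (Medium, X).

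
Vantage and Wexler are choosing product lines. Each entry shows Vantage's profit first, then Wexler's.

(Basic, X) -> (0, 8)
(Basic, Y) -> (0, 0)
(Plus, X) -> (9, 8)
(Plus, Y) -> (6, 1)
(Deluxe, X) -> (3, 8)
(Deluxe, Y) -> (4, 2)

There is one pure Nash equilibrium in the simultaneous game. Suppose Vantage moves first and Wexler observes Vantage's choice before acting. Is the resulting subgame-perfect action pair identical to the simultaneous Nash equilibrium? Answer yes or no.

yes

Wexler best-responds to each possible Vantage move:
- Basic: Wexler compares 8, 0 and picks X; Vantage would get 0.
- Plus: Wexler compares 8, 1 and picks X; Vantage would get 9.
- Deluxe: Wexler compares 8, 2 and picks X; Vantage would get 3.
Among 0, 9, 3, the best is 9 at Plus. Subgame-perfect outcome: (Plus, X) with payoffs (9, 8).
Now find the simultaneous Nash equilibrium.
Vantage's best replies: X→Plus; Y→Plus.
Wexler's best replies: Basic→X; Plus→X; Deluxe→X.
The unique mutual best reply is (Plus, X), giving (9, 8).
Sequential outcome (Plus, X) coincides with the Nash profile (Plus, X).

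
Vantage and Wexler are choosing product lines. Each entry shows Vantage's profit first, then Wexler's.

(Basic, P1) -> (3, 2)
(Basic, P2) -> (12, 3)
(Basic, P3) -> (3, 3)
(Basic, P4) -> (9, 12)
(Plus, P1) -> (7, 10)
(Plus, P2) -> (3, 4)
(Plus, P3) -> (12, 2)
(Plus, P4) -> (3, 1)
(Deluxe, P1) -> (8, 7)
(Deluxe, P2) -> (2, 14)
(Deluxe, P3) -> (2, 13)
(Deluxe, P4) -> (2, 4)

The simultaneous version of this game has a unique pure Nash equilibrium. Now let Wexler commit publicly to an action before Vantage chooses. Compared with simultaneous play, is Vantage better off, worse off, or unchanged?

Solve by backward induction (Wexler leads).
- P1: Vantage compares 3, 7, 8 and picks Deluxe; Wexler would get 7.
- P2: Vantage compares 12, 3, 2 and picks Basic; Wexler would get 3.
- P3: Vantage compares 3, 12, 2 and picks Plus; Wexler would get 2.
- P4: Vantage compares 9, 3, 2 and picks Basic; Wexler would get 12.
Wexler's induced payoffs are 7, 3, 2, 12, so Wexler commits to P4. Subgame-perfect outcome: (Basic, P4) with payoffs (9, 12).
For the simultaneous game, intersect best replies.
Vantage's best replies: P1→Deluxe; P2→Basic; P3→Plus; P4→Basic.
Wexler's best replies: Basic→P4; Plus→P1; Deluxe→P2.
Only (Basic, P4) has each player best-responding; Nash payoffs (9, 12).
Vantage earns 9 sequentially versus 9 at the Nash outcome: unchanged.

unchanged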